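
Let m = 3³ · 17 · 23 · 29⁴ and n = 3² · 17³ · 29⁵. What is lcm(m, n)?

max exponent per prime: 3³ · 17³ · 23 · 29⁵ = 62578961797977

62578961797977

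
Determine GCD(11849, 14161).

289

11849 = 17² · 41
14161 = 7² · 17²
Common: 17² = 289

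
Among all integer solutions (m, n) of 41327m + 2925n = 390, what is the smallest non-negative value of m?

195

Reduce mod 2925: 41327m ≡ 390 (mod 2925). With g = gcd(41327, 2925) = 13 dividing 390, divide through: 3179m ≡ 30 (mod 225).
Since gcd(3179, 225) = 1, m ≡ 30·(3179)⁻¹ ≡ 195 (mod 225). Smallest non-negative: 195.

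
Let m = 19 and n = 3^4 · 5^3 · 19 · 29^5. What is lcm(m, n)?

3945832288875

max exponent per prime: 3^4 · 5^3 · 19 · 29^5 = 3945832288875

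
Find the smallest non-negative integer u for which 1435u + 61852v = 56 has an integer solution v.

Reduce mod 61852: 1435u ≡ 56 (mod 61852). With g = gcd(1435, 61852) = 7 dividing 56, divide through: 205u ≡ 8 (mod 8836).
Since gcd(205, 8836) = 1, u ≡ 8·(205)⁻¹ ≡ 4612 (mod 8836). Smallest non-negative: 4612.

4612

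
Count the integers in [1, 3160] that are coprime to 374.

1351

Prime factors of 374: 2, 11, 17. Count integers ≤ 3160 divisible by none of them.
By inclusion–exclusion: 3160 − ⌊3160/2⌋ − ⌊3160/11⌋ − ⌊3160/17⌋ + ⌊3160/22⌋ + ⌊3160/34⌋ + ⌊3160/187⌋ − ⌊3160/374⌋ = 1351.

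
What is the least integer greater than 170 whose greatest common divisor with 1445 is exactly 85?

255

1445 = 85·17. Any x with gcd(x, 1445) = 85 is a multiple of 85, say 85s, with s coprime to 17.
Need s > 170/85, so s ≥ 3. First s ≥ 3 with gcd(s, 17) = 1 is s = 3. Thus x = 85·3 = 255.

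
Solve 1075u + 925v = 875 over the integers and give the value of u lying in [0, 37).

gcd(1075, 925) = 25 (Euclid: 1075 = 1·925 + 150; 925 = 6·150 + 25; 150 = 6·25 + 0), and 25 | 875.
Extended Euclid: 1075·(-6) + 925·(7) = 25. Scale by 35: u₀ = -210.
General solution u = u₀ + 37t; reducing mod 37 gives u = 12 (and v = -13).

12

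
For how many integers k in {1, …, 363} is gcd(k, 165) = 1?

176

165 = 3·5·11. Inclusion–exclusion on these primes:
363 − ⌊363/3⌋ − ⌊363/5⌋ − ⌊363/11⌋ + ⌊363/15⌋ + ⌊363/33⌋ + ⌊363/55⌋ − ⌊363/165⌋ = 176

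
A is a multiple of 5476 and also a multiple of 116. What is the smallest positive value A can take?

158804

5476 = 2² · 37²; 116 = 2² · 29
max exponents: 2² · 29 · 37² = 158804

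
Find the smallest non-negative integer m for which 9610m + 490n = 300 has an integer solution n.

1

gcd(9610, 490) = 10 (Euclid: 9610 = 19·490 + 300; 490 = 1·300 + 190; 300 = 1·190 + 110; 190 = 1·110 + 80; 110 = 1·80 + 30; 80 = 2·30 + 20; 30 = 1·20 + 10; 20 = 2·10 + 0), and 10 | 300.
Extended Euclid: 9610·(18) + 490·(-353) = 10. Scale by 30: m₀ = 540.
General solution m = m₀ + 49t; reducing mod 49 gives m = 1 (and n = -19).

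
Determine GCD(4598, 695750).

242

Euclid: 695750 = 151·4598 + 1452; 4598 = 3·1452 + 242; 1452 = 6·242 + 0. Last nonzero remainder: 242.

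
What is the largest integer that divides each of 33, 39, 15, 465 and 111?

gcd(33, 39): 39 = 1·33 + 6; 33 = 5·6 + 3; 6 = 2·3 + 0 → 3
gcd(3, 15): 15 = 5·3 + 0 → 3
gcd(3, 465): 465 = 155·3 + 0 → 3
gcd(3, 111): 111 = 37·3 + 0 → 3

3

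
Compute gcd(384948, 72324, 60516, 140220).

384948 = 2² · 3² · 17² · 37; 72324 = 2² · 3² · 7² · 41; 60516 = 2² · 3² · 41²; 140220 = 2² · 3² · 5 · 19 · 41
gcd takes min exponent of each prime: 2² · 3² = 36

36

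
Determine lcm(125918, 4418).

125918 = 2 · 13 · 29 · 167; 4418 = 2 · 47²
max exponents: 2 · 13 · 29 · 47² · 167 = 278152862

278152862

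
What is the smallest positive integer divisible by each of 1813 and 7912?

1813 = 7² · 37; 7912 = 2³ · 23 · 43
max exponents: 2³ · 7² · 23 · 37 · 43 = 14344456

14344456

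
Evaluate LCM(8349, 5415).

8349 = 3 · 11² · 23; 5415 = 3 · 5 · 19²
max exponents: 3 · 5 · 11² · 19² · 23 = 15069945

15069945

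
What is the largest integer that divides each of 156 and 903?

3

Euclid: 903 = 5·156 + 123; 156 = 1·123 + 33; 123 = 3·33 + 24; 33 = 1·24 + 9; 24 = 2·9 + 6; 9 = 1·6 + 3; 6 = 2·3 + 0. Last nonzero remainder: 3.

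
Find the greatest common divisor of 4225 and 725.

4225 = 5² · 13²
725 = 5² · 29
Common: 5² = 25

25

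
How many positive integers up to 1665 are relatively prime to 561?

950

561 = 3·11·17. Inclusion–exclusion on these primes:
1665 − ⌊1665/3⌋ − ⌊1665/11⌋ − ⌊1665/17⌋ + ⌊1665/33⌋ + ⌊1665/51⌋ + ⌊1665/187⌋ − ⌊1665/561⌋ = 950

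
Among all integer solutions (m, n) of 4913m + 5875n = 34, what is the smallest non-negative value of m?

Euclid: 5875 = 1·4913 + 962; 4913 = 5·962 + 103; 962 = 9·103 + 35; 103 = 2·35 + 33; 35 = 1·33 + 2; 33 = 16·2 + 1; 2 = 2·1 + 0 → gcd = 1; 34 = 1·34.
Back-substitution yields 4913·(2852) + 5875·(-2385) = 1, so one solution is m = 2852·34 = 96968, n = -2385·34 = -81090.
Solutions in m differ by 5875/1 = 5875; the one in [0, 5875) is 96968 mod 5875 = 2968.

2968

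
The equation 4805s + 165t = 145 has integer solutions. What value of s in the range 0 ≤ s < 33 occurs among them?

Euclid: 4805 = 29·165 + 20; 165 = 8·20 + 5; 20 = 4·5 + 0 → gcd = 5; 145 = 5·29.
Back-substitution yields 4805·(-8) + 165·(233) = 5, so one solution is s = -8·29 = -232, t = 233·29 = 6757.
Solutions in s differ by 165/5 = 33; the one in [0, 33) is -232 mod 33 = 32.

32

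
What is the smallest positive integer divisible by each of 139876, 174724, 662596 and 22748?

3249014969948

139876 = 2² · 11² · 17²; 174724 = 2² · 11² · 19²; 662596 = 2² · 11² · 37²; 22748 = 2² · 11² · 47
lcm takes max exponent of each prime: 2² · 11² · 17² · 19² · 37² · 47 = 3249014969948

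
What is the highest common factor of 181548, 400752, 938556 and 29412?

36

181548 = 2² · 3³ · 41²; 400752 = 2⁴ · 3² · 11² · 23; 938556 = 2² · 3² · 29² · 31; 29412 = 2² · 3² · 19 · 43
gcd takes min exponent of each prime: 2² · 3² = 36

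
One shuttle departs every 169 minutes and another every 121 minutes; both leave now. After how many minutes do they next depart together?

gcd first: 169 = 1·121 + 48; 121 = 2·48 + 25; 48 = 1·25 + 23; 25 = 1·23 + 2; 23 = 11·2 + 1; 2 = 2·1 + 0 → gcd = 1
lcm = 169·121/gcd = 20449/1 = 20449

20449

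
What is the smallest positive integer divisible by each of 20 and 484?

20 = 2² · 5; 484 = 2² · 11²
max exponents: 2² · 5 · 11² = 2420

2420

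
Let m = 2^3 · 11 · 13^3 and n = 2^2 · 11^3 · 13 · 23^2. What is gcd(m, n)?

572

min exponent per shared prime: 2^2 · 11 · 13 = 572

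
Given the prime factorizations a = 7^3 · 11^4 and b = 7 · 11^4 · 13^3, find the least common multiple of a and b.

max exponent per prime: 7^3 · 11^4 · 13^3 = 11033033011

11033033011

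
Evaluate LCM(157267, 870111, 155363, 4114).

157267 = 11 · 17 · 29²; 870111 = 3² · 11² · 17 · 47; 155363 = 13 · 17 · 19 · 37; 4114 = 2 · 11² · 17
lcm takes max exponent of each prime: 2 · 3² · 11² · 13 · 17 · 19 · 29² · 37 · 47 = 13375170529578

13375170529578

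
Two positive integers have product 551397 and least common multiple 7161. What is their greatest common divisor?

77

From gcd × lcm = uv: gcd = 551397 / 7161 = 77.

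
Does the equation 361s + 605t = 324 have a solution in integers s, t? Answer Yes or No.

Yes

gcd(361, 605): 605 = 1·361 + 244; 361 = 1·244 + 117; 244 = 2·117 + 10; 117 = 11·10 + 7; 10 = 1·7 + 3; 7 = 2·3 + 1; 3 = 3·1 + 0 → 1
1 divides 324, so a solution exists.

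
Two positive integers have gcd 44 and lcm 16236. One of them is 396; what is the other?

Using uv = gcd(u,v)·lcm(u,v) = 44·16236 = 714384, we get v = 714384/396 = 1804.

1804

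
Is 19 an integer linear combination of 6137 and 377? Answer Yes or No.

Yes

gcd(6137, 377): 6137 = 16·377 + 105; 377 = 3·105 + 62; 105 = 1·62 + 43; 62 = 1·43 + 19; 43 = 2·19 + 5; 19 = 3·5 + 4; 5 = 1·4 + 1; 4 = 4·1 + 0 → 1
1 divides 19, so a solution exists.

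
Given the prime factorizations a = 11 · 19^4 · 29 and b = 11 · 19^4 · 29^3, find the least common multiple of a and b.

34962387559

max exponent per prime: 11 · 19^4 · 29^3 = 34962387559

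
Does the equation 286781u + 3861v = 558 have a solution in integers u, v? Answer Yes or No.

No

gcd(286781, 3861): 286781 = 74·3861 + 1067; 3861 = 3·1067 + 660; 1067 = 1·660 + 407; 660 = 1·407 + 253; 407 = 1·253 + 154; 253 = 1·154 + 99; 154 = 1·99 + 55; 99 = 1·55 + 44; 55 = 1·44 + 11; 44 = 4·11 + 0 → 11
11 does not divide 558, so a solution does not exist.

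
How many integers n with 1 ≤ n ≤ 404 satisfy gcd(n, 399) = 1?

220

Prime factors of 399: 3, 7, 19. Count integers ≤ 404 divisible by none of them.
By inclusion–exclusion: 404 − ⌊404/3⌋ − ⌊404/7⌋ − ⌊404/19⌋ + ⌊404/21⌋ + ⌊404/57⌋ + ⌊404/133⌋ − ⌊404/399⌋ = 220.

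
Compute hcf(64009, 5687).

121

Euclid: 64009 = 11·5687 + 1452; 5687 = 3·1452 + 1331; 1452 = 1·1331 + 121; 1331 = 11·121 + 0. Last nonzero remainder: 121.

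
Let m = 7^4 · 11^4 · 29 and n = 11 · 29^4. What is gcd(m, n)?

319

min exponent per shared prime: 11 · 29 = 319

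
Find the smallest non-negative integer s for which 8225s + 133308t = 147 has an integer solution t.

16467

Euclid: 133308 = 16·8225 + 1708; 8225 = 4·1708 + 1393; 1708 = 1·1393 + 315; 1393 = 4·315 + 133; 315 = 2·133 + 49; 133 = 2·49 + 35; 49 = 1·35 + 14; 35 = 2·14 + 7; 14 = 2·7 + 0 → gcd = 7; 147 = 7·21.
Back-substitution yields 8225·(8039) + 133308·(-496) = 7, so one solution is s = 8039·21 = 168819, t = -496·21 = -10416.
Solutions in s differ by 133308/7 = 19044; the one in [0, 19044) is 168819 mod 19044 = 16467.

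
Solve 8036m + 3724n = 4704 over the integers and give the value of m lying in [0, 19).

gcd(8036, 3724) = 196 (Euclid: 8036 = 2·3724 + 588; 3724 = 6·588 + 196; 588 = 3·196 + 0), and 196 | 4704.
Extended Euclid: 8036·(-6) + 3724·(13) = 196. Scale by 24: m₀ = -144.
General solution m = m₀ + 19t; reducing mod 19 gives m = 8 (and n = -16).

8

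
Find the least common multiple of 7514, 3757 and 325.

lcm(7514, 3757) = 7514·3757/gcd = 28230098/3757 = 7514
lcm(7514, 325) = 7514·325/gcd = 2442050/13 = 187850

187850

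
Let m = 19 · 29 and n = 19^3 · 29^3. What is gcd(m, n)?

min exponent per shared prime: 19 · 29 = 551

551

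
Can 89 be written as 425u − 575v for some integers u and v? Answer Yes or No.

No

gcd(425, 575): 575 = 1·425 + 150; 425 = 2·150 + 125; 150 = 1·125 + 25; 125 = 5·25 + 0 → 25
25 does not divide 89, so a solution does not exist.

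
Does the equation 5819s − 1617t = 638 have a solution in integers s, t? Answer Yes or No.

Yes

gcd(5819, 1617): 5819 = 3·1617 + 968; 1617 = 1·968 + 649; 968 = 1·649 + 319; 649 = 2·319 + 11; 319 = 29·11 + 0 → 11
11 divides 638, so a solution exists.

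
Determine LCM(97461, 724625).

4154275125

gcd first: 724625 = 7·97461 + 42398; 97461 = 2·42398 + 12665; 42398 = 3·12665 + 4403; 12665 = 2·4403 + 3859; 4403 = 1·3859 + 544; 3859 = 7·544 + 51; 544 = 10·51 + 34; 51 = 1·34 + 17; 34 = 2·17 + 0 → gcd = 17
lcm = 97461·724625/gcd = 70622677125/17 = 4154275125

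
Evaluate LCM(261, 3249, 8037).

4428387

261 = 3² · 29; 3249 = 3² · 19²; 8037 = 3² · 19 · 47
lcm takes max exponent of each prime: 3² · 19² · 29 · 47 = 4428387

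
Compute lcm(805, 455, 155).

lcm(805, 455) = 805·455/gcd = 366275/35 = 10465
lcm(10465, 155) = 10465·155/gcd = 1622075/5 = 324415

324415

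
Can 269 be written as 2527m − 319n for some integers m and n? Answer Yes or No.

gcd(2527, 319): 2527 = 7·319 + 294; 319 = 1·294 + 25; 294 = 11·25 + 19; 25 = 1·19 + 6; 19 = 3·6 + 1; 6 = 6·1 + 0 → 1
1 divides 269, so a solution exists.

Yes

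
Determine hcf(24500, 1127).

Euclid: 24500 = 21·1127 + 833; 1127 = 1·833 + 294; 833 = 2·294 + 245; 294 = 1·245 + 49; 245 = 5·49 + 0. Last nonzero remainder: 49.

49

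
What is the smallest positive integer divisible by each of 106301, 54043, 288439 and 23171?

166276523495797

lcm(106301, 54043) = 106301·54043/gcd = 5744824943/17 = 337930879
lcm(337930879, 288439) = 337930879·288439/gcd = 97472444807881/17 = 5733673223993
lcm(5733673223993, 23171) = 5733673223993·23171/gcd = 132854942273141803/799 = 166276523495797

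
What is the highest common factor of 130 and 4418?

2

130 = 2 · 5 · 13
4418 = 2 · 47²
Common: 2 = 2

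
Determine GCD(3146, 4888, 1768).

26

gcd(3146, 4888): 4888 = 1·3146 + 1742; 3146 = 1·1742 + 1404; 1742 = 1·1404 + 338; 1404 = 4·338 + 52; 338 = 6·52 + 26; 52 = 2·26 + 0 → 26
gcd(26, 1768): 1768 = 68·26 + 0 → 26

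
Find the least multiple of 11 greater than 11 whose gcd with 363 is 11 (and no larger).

Multiples of 11 above 11: 11·2, 11·3, … . Need the cofactor coprime to 363/11 = 33.
Checking s = 2, 3, … the first with gcd(s, 33) = 1 is s = 2, giving 22.

22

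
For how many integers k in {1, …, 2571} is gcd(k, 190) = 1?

975

190 = 2·5·19. Inclusion–exclusion on these primes:
2571 − ⌊2571/2⌋ − ⌊2571/5⌋ − ⌊2571/19⌋ + ⌊2571/10⌋ + ⌊2571/38⌋ + ⌊2571/95⌋ − ⌊2571/190⌋ = 975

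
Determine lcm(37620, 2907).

gcd first: 37620 = 12·2907 + 2736; 2907 = 1·2736 + 171; 2736 = 16·171 + 0 → gcd = 171
lcm = 37620·2907/gcd = 109361340/171 = 639540

639540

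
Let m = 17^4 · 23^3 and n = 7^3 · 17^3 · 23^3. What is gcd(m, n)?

59776471

min exponent per shared prime: 17^3 · 23^3 = 59776471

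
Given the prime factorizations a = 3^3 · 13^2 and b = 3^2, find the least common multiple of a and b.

4563

max exponent per prime: 3^3 · 13^2 = 4563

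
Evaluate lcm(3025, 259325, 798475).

2222155925

3025 = 5² · 11²; 259325 = 5² · 11 · 23 · 41; 798475 = 5² · 19 · 41²
lcm takes max exponent of each prime: 5² · 11² · 19 · 23 · 41² = 2222155925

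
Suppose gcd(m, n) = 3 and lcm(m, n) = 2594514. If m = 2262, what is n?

Using mn = gcd(m,n)·lcm(m,n) = 3·2594514 = 7783542, we get n = 7783542/2262 = 3441.

3441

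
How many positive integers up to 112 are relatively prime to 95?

86

95 = 5·19. Inclusion–exclusion on these primes:
112 − ⌊112/5⌋ − ⌊112/19⌋ + ⌊112/95⌋ = 86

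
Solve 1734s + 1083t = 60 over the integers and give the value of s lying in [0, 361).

50

Reduce mod 1083: 1734s ≡ 60 (mod 1083). With g = gcd(1734, 1083) = 3 dividing 60, divide through: 578s ≡ 20 (mod 361).
Since gcd(578, 361) = 1, s ≡ 20·(578)⁻¹ ≡ 50 (mod 361). Smallest non-negative: 50.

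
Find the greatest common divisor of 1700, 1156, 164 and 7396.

gcd(1700, 1156): 1700 = 1·1156 + 544; 1156 = 2·544 + 68; 544 = 8·68 + 0 → 68
gcd(68, 164): 164 = 2·68 + 28; 68 = 2·28 + 12; 28 = 2·12 + 4; 12 = 3·4 + 0 → 4
gcd(4, 7396): 7396 = 1849·4 + 0 → 4

4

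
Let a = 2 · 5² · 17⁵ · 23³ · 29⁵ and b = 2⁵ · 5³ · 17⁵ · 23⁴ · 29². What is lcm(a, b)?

32599124140539259252000

max exponent per prime: 2⁵ · 5³ · 17⁵ · 23⁴ · 29⁵ = 32599124140539259252000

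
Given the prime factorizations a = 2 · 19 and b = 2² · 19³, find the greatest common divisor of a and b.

min exponent per shared prime: 2 · 19 = 38

38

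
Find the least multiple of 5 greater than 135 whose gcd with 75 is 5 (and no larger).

140

75 = 5·15. Any k with gcd(k, 75) = 5 is a multiple of 5, say 5s, with s coprime to 15.
Need s > 135/5, so s ≥ 28. First s ≥ 28 with gcd(s, 15) = 1 is s = 28. Thus k = 5·28 = 140.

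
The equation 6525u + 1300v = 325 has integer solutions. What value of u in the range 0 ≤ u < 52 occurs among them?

Euclid: 6525 = 5·1300 + 25; 1300 = 52·25 + 0 → gcd = 25; 325 = 25·13.
Back-substitution yields 6525·(1) + 1300·(-5) = 25, so one solution is u = 1·13 = 13, v = -5·13 = -65.
Solutions in u differ by 1300/25 = 52; the one in [0, 52) is 13 mod 52 = 13.

13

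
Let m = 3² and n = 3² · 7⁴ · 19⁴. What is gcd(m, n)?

9

min exponent per shared prime: 3² = 9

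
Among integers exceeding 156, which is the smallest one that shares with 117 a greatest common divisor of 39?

195

Multiples of 39 above 156: 39·5, 39·6, … . Need the cofactor coprime to 117/39 = 3.
Checking s = 5, 6, … the first with gcd(s, 3) = 1 is s = 5, giving 195.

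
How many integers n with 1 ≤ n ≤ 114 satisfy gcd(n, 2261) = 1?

86

Prime factors of 2261: 7, 17, 19. Count integers ≤ 114 divisible by none of them.
By inclusion–exclusion: 114 − ⌊114/7⌋ − ⌊114/17⌋ − ⌊114/19⌋ + ⌊114/119⌋ + ⌊114/133⌋ + ⌊114/323⌋ − ⌊114/2261⌋ = 86.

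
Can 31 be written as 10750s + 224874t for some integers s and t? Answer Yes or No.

By Bézout, 10750s + 224874t = 31 has integer solutions iff gcd(10750, 224874) | 31.
Euclid: 224874 = 20·10750 + 9874; 10750 = 1·9874 + 876; 9874 = 11·876 + 238; 876 = 3·238 + 162; 238 = 1·162 + 76; 162 = 2·76 + 10; 76 = 7·10 + 6; 10 = 1·6 + 4; 6 = 1·4 + 2; 4 = 2·2 + 0. gcd = 2; 31 mod 2 = 1. No.

No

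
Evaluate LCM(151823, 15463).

335377007

gcd first: 151823 = 9·15463 + 12656; 15463 = 1·12656 + 2807; 12656 = 4·2807 + 1428; 2807 = 1·1428 + 1379; 1428 = 1·1379 + 49; 1379 = 28·49 + 7; 49 = 7·7 + 0 → gcd = 7
lcm = 151823·15463/gcd = 2347639049/7 = 335377007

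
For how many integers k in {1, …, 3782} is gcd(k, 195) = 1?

Prime factors of 195: 3, 5, 13. Count integers ≤ 3782 divisible by none of them.
By inclusion–exclusion: 3782 − ⌊3782/3⌋ − ⌊3782/5⌋ − ⌊3782/13⌋ + ⌊3782/15⌋ + ⌊3782/39⌋ + ⌊3782/65⌋ − ⌊3782/195⌋ = 1863.

1863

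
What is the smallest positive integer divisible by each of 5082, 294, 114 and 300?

33795300

5082 = 2 · 3 · 7 · 11²; 294 = 2 · 3 · 7²; 114 = 2 · 3 · 19; 300 = 2² · 3 · 5²
lcm takes max exponent of each prime: 2² · 3 · 5² · 7² · 11² · 19 = 33795300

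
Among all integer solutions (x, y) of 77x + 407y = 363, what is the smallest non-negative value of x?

10

Euclid: 407 = 5·77 + 22; 77 = 3·22 + 11; 22 = 2·11 + 0 → gcd = 11; 363 = 11·33.
Back-substitution yields 77·(16) + 407·(-3) = 11, so one solution is x = 16·33 = 528, y = -3·33 = -99.
Solutions in x differ by 407/11 = 37; the one in [0, 37) is 528 mod 37 = 10.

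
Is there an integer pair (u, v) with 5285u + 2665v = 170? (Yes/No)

Yes

By Bézout, 5285u + 2665v = 170 has integer solutions iff gcd(5285, 2665) | 170.
Euclid: 5285 = 1·2665 + 2620; 2665 = 1·2620 + 45; 2620 = 58·45 + 10; 45 = 4·10 + 5; 10 = 2·5 + 0. gcd = 5; 170 mod 5 = 0. Yes.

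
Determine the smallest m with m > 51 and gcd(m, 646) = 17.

646 = 17·38. Any m with gcd(m, 646) = 17 is a multiple of 17, say 17s, with s coprime to 38.
Need s > 51/17, so s ≥ 4. First s ≥ 4 with gcd(s, 38) = 1 is s = 5. Thus m = 17·5 = 85.

85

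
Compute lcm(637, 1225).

15925

gcd first: 1225 = 1·637 + 588; 637 = 1·588 + 49; 588 = 12·49 + 0 → gcd = 49
lcm = 637·1225/gcd = 780325/49 = 15925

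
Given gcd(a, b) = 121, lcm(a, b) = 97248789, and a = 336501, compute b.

a·b = gcd·lcm = 121·97248789 = 11767103469, so b = 11767103469/336501 = 34969.

34969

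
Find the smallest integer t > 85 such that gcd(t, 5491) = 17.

Multiples of 17 above 85: 17·6, 17·7, … . Need the cofactor coprime to 5491/17 = 323.
Checking s = 6, 7, … the first with gcd(s, 323) = 1 is s = 6, giving 102.

102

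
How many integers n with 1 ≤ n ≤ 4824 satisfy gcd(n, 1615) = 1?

Prime factors of 1615: 5, 17, 19. Count integers ≤ 4824 divisible by none of them.
By inclusion–exclusion: 4824 − ⌊4824/5⌋ − ⌊4824/17⌋ − ⌊4824/19⌋ + ⌊4824/85⌋ + ⌊4824/95⌋ + ⌊4824/323⌋ − ⌊4824/1615⌋ = 3442.

3442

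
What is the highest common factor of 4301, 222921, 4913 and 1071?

gcd(4301, 222921): 222921 = 51·4301 + 3570; 4301 = 1·3570 + 731; 3570 = 4·731 + 646; 731 = 1·646 + 85; 646 = 7·85 + 51; 85 = 1·51 + 34; 51 = 1·34 + 17; 34 = 2·17 + 0 → 17
gcd(17, 4913): 4913 = 289·17 + 0 → 17
gcd(17, 1071): 1071 = 63·17 + 0 → 17

17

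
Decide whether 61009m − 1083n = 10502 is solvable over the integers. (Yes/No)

By Bézout, 61009m − 1083n = 10502 has integer solutions iff gcd(61009, 1083) | 10502.
Euclid: 61009 = 56·1083 + 361; 1083 = 3·361 + 0. gcd = 361; 10502 mod 361 = 33. No.

No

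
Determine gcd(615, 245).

Euclid: 615 = 2·245 + 125; 245 = 1·125 + 120; 125 = 1·120 + 5; 120 = 24·5 + 0. Last nonzero remainder: 5.

5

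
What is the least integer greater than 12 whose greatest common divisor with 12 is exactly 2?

gcd(m, 12) = 2 forces 2 | m; write m = 2s. Then gcd(2s, 2·6) = 2·gcd(s, 6), so need gcd(s, 6) = 1.
2s > 12 gives s ≥ 7. The least s ≥ 7 coprime to 6 is 7, so m = 2·7 = 14.

14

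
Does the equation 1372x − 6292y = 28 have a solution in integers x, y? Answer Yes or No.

By Bézout, 1372x − 6292y = 28 has integer solutions iff gcd(1372, 6292) | 28.
Euclid: 6292 = 4·1372 + 804; 1372 = 1·804 + 568; 804 = 1·568 + 236; 568 = 2·236 + 96; 236 = 2·96 + 44; 96 = 2·44 + 8; 44 = 5·8 + 4; 8 = 2·4 + 0. gcd = 4; 28 mod 4 = 0. Yes.

Yes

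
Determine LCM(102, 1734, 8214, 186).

73589226

102 = 2 · 3 · 17; 1734 = 2 · 3 · 17²; 8214 = 2 · 3 · 37²; 186 = 2 · 3 · 31
lcm takes max exponent of each prime: 2 · 3 · 17² · 31 · 37² = 73589226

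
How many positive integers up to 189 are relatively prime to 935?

935 = 5·11·17. Inclusion–exclusion on these primes:
189 − ⌊189/5⌋ − ⌊189/11⌋ − ⌊189/17⌋ + ⌊189/55⌋ + ⌊189/85⌋ + ⌊189/187⌋ − ⌊189/935⌋ = 130

130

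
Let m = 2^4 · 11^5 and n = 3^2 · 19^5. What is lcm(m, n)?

max exponent per prime: 2^4 · 3^2 · 11^5 · 19^5 = 57424063687056

57424063687056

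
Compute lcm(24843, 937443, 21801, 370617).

24843 = 3 · 7² · 13²; 937443 = 3 · 13² · 43²; 21801 = 3 · 13² · 43; 370617 = 3 · 13² · 17 · 43
lcm takes max exponent of each prime: 3 · 7² · 13² · 17 · 43² = 780890019

780890019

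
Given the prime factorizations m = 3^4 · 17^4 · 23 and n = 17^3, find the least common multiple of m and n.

155599623

max exponent per prime: 3^4 · 17^4 · 23 = 155599623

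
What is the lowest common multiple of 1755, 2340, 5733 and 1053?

lcm(1755, 2340) = 1755·2340/gcd = 4106700/585 = 7020
lcm(7020, 5733) = 7020·5733/gcd = 40245660/117 = 343980
lcm(343980, 1053) = 343980·1053/gcd = 362210940/351 = 1031940

1031940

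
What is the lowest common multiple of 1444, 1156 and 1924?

lcm(1444, 1156) = 1444·1156/gcd = 1669264/4 = 417316
lcm(417316, 1924) = 417316·1924/gcd = 802915984/4 = 200728996

200728996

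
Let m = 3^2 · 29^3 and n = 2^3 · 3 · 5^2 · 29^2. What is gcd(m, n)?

2523

min exponent per shared prime: 3 · 29^2 = 2523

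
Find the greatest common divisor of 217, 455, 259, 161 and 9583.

217 = 7 · 31; 455 = 5 · 7 · 13; 259 = 7 · 37; 161 = 7 · 23; 9583 = 7 · 37²
gcd takes min exponent of each prime: 7 = 7

7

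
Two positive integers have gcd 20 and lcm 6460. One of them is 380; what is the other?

340

Using pq = gcd(p,q)·lcm(p,q) = 20·6460 = 129200, we get q = 129200/380 = 340.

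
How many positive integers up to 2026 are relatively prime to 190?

768

Prime factors of 190: 2, 5, 19. Count integers ≤ 2026 divisible by none of them.
By inclusion–exclusion: 2026 − ⌊2026/2⌋ − ⌊2026/5⌋ − ⌊2026/19⌋ + ⌊2026/10⌋ + ⌊2026/38⌋ + ⌊2026/95⌋ − ⌊2026/190⌋ = 768.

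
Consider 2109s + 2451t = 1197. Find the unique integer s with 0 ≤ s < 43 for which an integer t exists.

18

gcd(2109, 2451) = 57 (Euclid: 2451 = 1·2109 + 342; 2109 = 6·342 + 57; 342 = 6·57 + 0), and 57 | 1197.
Extended Euclid: 2109·(7) + 2451·(-6) = 57. Scale by 21: s₀ = 147.
General solution s = s₀ + 43k; reducing mod 43 gives s = 18 (and t = -15).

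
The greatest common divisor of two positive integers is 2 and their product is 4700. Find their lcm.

Since gcd(a,b)·lcm(a,b) = ab, lcm = 4700/2 = 2350.

2350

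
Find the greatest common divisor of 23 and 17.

1

Euclid: 23 = 1·17 + 6; 17 = 2·6 + 5; 6 = 1·5 + 1; 5 = 5·1 + 0. Last nonzero remainder: 1.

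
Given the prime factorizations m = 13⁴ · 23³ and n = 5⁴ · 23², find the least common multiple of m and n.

max exponent per prime: 5⁴ · 13⁴ · 23³ = 217188554375

217188554375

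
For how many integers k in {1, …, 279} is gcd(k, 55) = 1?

55 = 5·11. Inclusion–exclusion on these primes:
279 − ⌊279/5⌋ − ⌊279/11⌋ + ⌊279/55⌋ = 204

204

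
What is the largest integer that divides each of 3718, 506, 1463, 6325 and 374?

11

gcd(3718, 506): 3718 = 7·506 + 176; 506 = 2·176 + 154; 176 = 1·154 + 22; 154 = 7·22 + 0 → 22
gcd(22, 1463): 1463 = 66·22 + 11; 22 = 2·11 + 0 → 11
gcd(11, 6325): 6325 = 575·11 + 0 → 11
gcd(11, 374): 374 = 34·11 + 0 → 11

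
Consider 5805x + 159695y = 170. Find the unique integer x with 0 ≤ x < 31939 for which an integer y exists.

gcd(5805, 159695) = 5 (Euclid: 159695 = 27·5805 + 2960; 5805 = 1·2960 + 2845; 2960 = 1·2845 + 115; 2845 = 24·115 + 85; 115 = 1·85 + 30; 85 = 2·30 + 25; 30 = 1·25 + 5; 25 = 5·5 + 0), and 5 | 170.
Extended Euclid: 5805·(-5557) + 159695·(202) = 5. Scale by 34: x₀ = -188938.
General solution x = x₀ + 31939t; reducing mod 31939 gives x = 2696 (and y = -98).

2696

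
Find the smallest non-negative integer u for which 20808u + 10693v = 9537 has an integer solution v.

2

Euclid: 20808 = 1·10693 + 10115; 10693 = 1·10115 + 578; 10115 = 17·578 + 289; 578 = 2·289 + 0 → gcd = 289; 9537 = 289·33.
Back-substitution yields 20808·(18) + 10693·(-35) = 289, so one solution is u = 18·33 = 594, v = -35·33 = -1155.
Solutions in u differ by 10693/289 = 37; the one in [0, 37) is 594 mod 37 = 2.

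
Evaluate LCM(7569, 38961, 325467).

1408946643

7569 = 3² · 29²; 38961 = 3⁴ · 13 · 37; 325467 = 3² · 29² · 43
lcm takes max exponent of each prime: 3⁴ · 13 · 29² · 37 · 43 = 1408946643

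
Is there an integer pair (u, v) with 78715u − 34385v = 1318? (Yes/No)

No

gcd(78715, 34385): 78715 = 2·34385 + 9945; 34385 = 3·9945 + 4550; 9945 = 2·4550 + 845; 4550 = 5·845 + 325; 845 = 2·325 + 195; 325 = 1·195 + 130; 195 = 1·130 + 65; 130 = 2·65 + 0 → 65
65 does not divide 1318, so a solution does not exist.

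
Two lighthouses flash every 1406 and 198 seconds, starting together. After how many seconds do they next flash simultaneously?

139194

1406 = 2 · 19 · 37; 198 = 2 · 3² · 11
max exponents: 2 · 3² · 11 · 19 · 37 = 139194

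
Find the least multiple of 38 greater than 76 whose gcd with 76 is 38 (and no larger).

114

gcd(k, 76) = 38 forces 38 | k; write k = 38s. Then gcd(38s, 38·2) = 38·gcd(s, 2), so need gcd(s, 2) = 1.
38s > 76 gives s ≥ 3. The least s ≥ 3 coprime to 2 is 3, so k = 38·3 = 114.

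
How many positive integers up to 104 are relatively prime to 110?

110 = 2·5·11. Inclusion–exclusion on these primes:
104 − ⌊104/2⌋ − ⌊104/5⌋ − ⌊104/11⌋ + ⌊104/10⌋ + ⌊104/22⌋ + ⌊104/55⌋ − ⌊104/110⌋ = 38

38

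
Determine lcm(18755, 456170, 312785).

7311036590

18755 = 5 · 11² · 31; 456170 = 2 · 5 · 11² · 13 · 29; 312785 = 5 · 11³ · 47
lcm takes max exponent of each prime: 2 · 5 · 11³ · 13 · 29 · 31 · 47 = 7311036590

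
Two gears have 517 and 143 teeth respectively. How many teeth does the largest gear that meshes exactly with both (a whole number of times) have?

11

Euclid: 517 = 3·143 + 88; 143 = 1·88 + 55; 88 = 1·55 + 33; 55 = 1·33 + 22; 33 = 1·22 + 11; 22 = 2·11 + 0. Last nonzero remainder: 11.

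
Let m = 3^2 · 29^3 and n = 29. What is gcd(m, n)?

29

min exponent per shared prime: 29 = 29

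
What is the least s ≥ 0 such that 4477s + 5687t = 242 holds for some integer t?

gcd(4477, 5687) = 121 (Euclid: 5687 = 1·4477 + 1210; 4477 = 3·1210 + 847; 1210 = 1·847 + 363; 847 = 2·363 + 121; 363 = 3·121 + 0), and 121 | 242.
Extended Euclid: 4477·(14) + 5687·(-11) = 121. Scale by 2: s₀ = 28.
General solution s = s₀ + 47k; reducing mod 47 gives s = 28 (and t = -22).

28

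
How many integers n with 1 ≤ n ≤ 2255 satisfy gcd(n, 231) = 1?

Prime factors of 231: 3, 7, 11. Count integers ≤ 2255 divisible by none of them.
By inclusion–exclusion: 2255 − ⌊2255/3⌋ − ⌊2255/7⌋ − ⌊2255/11⌋ + ⌊2255/21⌋ + ⌊2255/33⌋ + ⌊2255/77⌋ − ⌊2255/231⌋ = 1172.

1172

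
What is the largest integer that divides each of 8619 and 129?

8619 = 3 · 13² · 17
129 = 3 · 43
Common: 3 = 3

3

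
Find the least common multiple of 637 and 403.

gcd first: 637 = 1·403 + 234; 403 = 1·234 + 169; 234 = 1·169 + 65; 169 = 2·65 + 39; 65 = 1·39 + 26; 39 = 1·26 + 13; 26 = 2·13 + 0 → gcd = 13
lcm = 637·403/gcd = 256711/13 = 19747

19747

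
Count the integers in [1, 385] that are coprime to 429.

Prime factors of 429: 3, 11, 13. Count integers ≤ 385 divisible by none of them.
By inclusion–exclusion: 385 − ⌊385/3⌋ − ⌊385/11⌋ − ⌊385/13⌋ + ⌊385/33⌋ + ⌊385/39⌋ + ⌊385/143⌋ − ⌊385/429⌋ = 215.

215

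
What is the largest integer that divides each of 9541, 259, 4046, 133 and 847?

9541 = 7 · 29 · 47; 259 = 7 · 37; 4046 = 2 · 7 · 17²; 133 = 7 · 19; 847 = 7 · 11²
gcd takes min exponent of each prime: 7 = 7

7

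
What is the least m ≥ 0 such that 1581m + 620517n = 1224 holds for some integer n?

Reduce mod 620517: 1581m ≡ 1224 (mod 620517). With g = gcd(1581, 620517) = 51 dividing 1224, divide through: 31m ≡ 24 (mod 12167).
Since gcd(31, 12167) = 1, m ≡ 24·(31)⁻¹ ≡ 6673 (mod 12167). Smallest non-negative: 6673.

6673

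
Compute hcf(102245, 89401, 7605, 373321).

169

gcd(102245, 89401): 102245 = 1·89401 + 12844; 89401 = 6·12844 + 12337; 12844 = 1·12337 + 507; 12337 = 24·507 + 169; 507 = 3·169 + 0 → 169
gcd(169, 7605): 7605 = 45·169 + 0 → 169
gcd(169, 373321): 373321 = 2209·169 + 0 → 169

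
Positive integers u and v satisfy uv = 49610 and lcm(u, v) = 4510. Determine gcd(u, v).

11

gcd·lcm = product, so gcd = 49610/4510 = 11.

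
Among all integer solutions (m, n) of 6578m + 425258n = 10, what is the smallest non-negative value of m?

142550

Reduce mod 425258: 6578m ≡ 10 (mod 425258). With g = gcd(6578, 425258) = 2 dividing 10, divide through: 3289m ≡ 5 (mod 212629).
Since gcd(3289, 212629) = 1, m ≡ 5·(3289)⁻¹ ≡ 142550 (mod 212629). Smallest non-negative: 142550.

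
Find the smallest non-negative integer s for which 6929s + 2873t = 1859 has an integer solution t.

gcd(6929, 2873) = 169 (Euclid: 6929 = 2·2873 + 1183; 2873 = 2·1183 + 507; 1183 = 2·507 + 169; 507 = 3·169 + 0), and 169 | 1859.
Extended Euclid: 6929·(5) + 2873·(-12) = 169. Scale by 11: s₀ = 55.
General solution s = s₀ + 17k; reducing mod 17 gives s = 4 (and t = -9).

4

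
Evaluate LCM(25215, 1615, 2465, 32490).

26925535170

25215 = 3 · 5 · 41²; 1615 = 5 · 17 · 19; 2465 = 5 · 17 · 29; 32490 = 2 · 3² · 5 · 19²
lcm takes max exponent of each prime: 2 · 3² · 5 · 17 · 19² · 29 · 41² = 26925535170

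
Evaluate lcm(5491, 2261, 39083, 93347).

79064909

5491 = 17² · 19; 2261 = 7 · 17 · 19; 39083 = 11² · 17 · 19; 93347 = 17³ · 19
lcm takes max exponent of each prime: 7 · 11² · 17³ · 19 = 79064909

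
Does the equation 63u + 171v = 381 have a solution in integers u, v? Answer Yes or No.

gcd(63, 171): 171 = 2·63 + 45; 63 = 1·45 + 18; 45 = 2·18 + 9; 18 = 2·9 + 0 → 9
9 does not divide 381, so a solution does not exist.

No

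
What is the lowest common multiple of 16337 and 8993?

gcd first: 16337 = 1·8993 + 7344; 8993 = 1·7344 + 1649; 7344 = 4·1649 + 748; 1649 = 2·748 + 153; 748 = 4·153 + 136; 153 = 1·136 + 17; 136 = 8·17 + 0 → gcd = 17
lcm = 16337·8993/gcd = 146918641/17 = 8642273

8642273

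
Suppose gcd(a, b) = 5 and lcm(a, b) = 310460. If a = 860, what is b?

1805

a·b = gcd·lcm = 5·310460 = 1552300, so b = 1552300/860 = 1805.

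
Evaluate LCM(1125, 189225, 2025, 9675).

1125 = 3² · 5³; 189225 = 3² · 5² · 29²; 2025 = 3⁴ · 5²; 9675 = 3² · 5² · 43
lcm takes max exponent of each prime: 3⁴ · 5³ · 29² · 43 = 366150375

366150375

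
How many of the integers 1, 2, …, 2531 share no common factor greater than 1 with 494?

1107

494 = 2·13·19. Inclusion–exclusion on these primes:
2531 − ⌊2531/2⌋ − ⌊2531/13⌋ − ⌊2531/19⌋ + ⌊2531/26⌋ + ⌊2531/38⌋ + ⌊2531/247⌋ − ⌊2531/494⌋ = 1107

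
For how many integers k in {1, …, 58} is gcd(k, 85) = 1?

85 = 5·17. Inclusion–exclusion on these primes:
58 − ⌊58/5⌋ − ⌊58/17⌋ + ⌊58/85⌋ = 44

44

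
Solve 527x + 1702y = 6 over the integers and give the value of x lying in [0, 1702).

Euclid: 1702 = 3·527 + 121; 527 = 4·121 + 43; 121 = 2·43 + 35; 43 = 1·35 + 8; 35 = 4·8 + 3; 8 = 2·3 + 2; 3 = 1·2 + 1; 2 = 2·1 + 0 → gcd = 1; 6 = 1·6.
Back-substitution yields 527·(-633) + 1702·(196) = 1, so one solution is x = -633·6 = -3798, y = 196·6 = 1176.
Solutions in x differ by 1702/1 = 1702; the one in [0, 1702) is -3798 mod 1702 = 1308.

1308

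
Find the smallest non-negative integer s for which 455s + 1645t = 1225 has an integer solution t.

Reduce mod 1645: 455s ≡ 1225 (mod 1645). With g = gcd(455, 1645) = 35 dividing 1225, divide through: 13s ≡ 35 (mod 47).
Since gcd(13, 47) = 1, s ≡ 35·(13)⁻¹ ≡ 28 (mod 47). Smallest non-negative: 28.

28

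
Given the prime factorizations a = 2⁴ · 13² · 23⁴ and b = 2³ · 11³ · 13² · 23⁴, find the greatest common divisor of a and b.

min exponent per shared prime: 2³ · 13² · 23⁴ = 378345032

378345032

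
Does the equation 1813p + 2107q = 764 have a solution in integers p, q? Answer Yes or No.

No

By Bézout, 1813p + 2107q = 764 has integer solutions iff gcd(1813, 2107) | 764.
Euclid: 2107 = 1·1813 + 294; 1813 = 6·294 + 49; 294 = 6·49 + 0. gcd = 49; 764 mod 49 = 29. No.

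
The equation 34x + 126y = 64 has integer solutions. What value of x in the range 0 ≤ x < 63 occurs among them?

13

gcd(34, 126) = 2 (Euclid: 126 = 3·34 + 24; 34 = 1·24 + 10; 24 = 2·10 + 4; 10 = 2·4 + 2; 4 = 2·2 + 0), and 2 | 64.
Extended Euclid: 34·(26) + 126·(-7) = 2. Scale by 32: x₀ = 832.
General solution x = x₀ + 63t; reducing mod 63 gives x = 13 (and y = -3).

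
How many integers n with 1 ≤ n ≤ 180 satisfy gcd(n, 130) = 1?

130 = 2·5·13. Inclusion–exclusion on these primes:
180 − ⌊180/2⌋ − ⌊180/5⌋ − ⌊180/13⌋ + ⌊180/10⌋ + ⌊180/26⌋ + ⌊180/65⌋ − ⌊180/130⌋ = 66

66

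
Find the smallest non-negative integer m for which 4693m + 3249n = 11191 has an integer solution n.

Euclid: 4693 = 1·3249 + 1444; 3249 = 2·1444 + 361; 1444 = 4·361 + 0 → gcd = 361; 11191 = 361·31.
Back-substitution yields 4693·(-2) + 3249·(3) = 361, so one solution is m = -2·31 = -62, n = 3·31 = 93.
Solutions in m differ by 3249/361 = 9; the one in [0, 9) is -62 mod 9 = 1.

1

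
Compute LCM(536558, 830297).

445502497726

536558 = 2 · 11 · 29³; 830297 = 13² · 17³
max exponents: 2 · 11 · 13² · 17³ · 29³ = 445502497726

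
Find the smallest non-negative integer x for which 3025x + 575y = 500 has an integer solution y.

gcd(3025, 575) = 25 (Euclid: 3025 = 5·575 + 150; 575 = 3·150 + 125; 150 = 1·125 + 25; 125 = 5·25 + 0), and 25 | 500.
Extended Euclid: 3025·(4) + 575·(-21) = 25. Scale by 20: x₀ = 80.
General solution x = x₀ + 23t; reducing mod 23 gives x = 11 (and y = -57).

11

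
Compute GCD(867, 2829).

3

867 = 3 · 17²
2829 = 3 · 23 · 41
Common: 3 = 3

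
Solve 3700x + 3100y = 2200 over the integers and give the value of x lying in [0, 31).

gcd(3700, 3100) = 100 (Euclid: 3700 = 1·3100 + 600; 3100 = 5·600 + 100; 600 = 6·100 + 0), and 100 | 2200.
Extended Euclid: 3700·(-5) + 3100·(6) = 100. Scale by 22: x₀ = -110.
General solution x = x₀ + 31t; reducing mod 31 gives x = 14 (and y = -16).

14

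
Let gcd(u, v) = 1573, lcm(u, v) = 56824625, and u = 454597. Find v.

Using uv = gcd(u,v)·lcm(u,v) = 1573·56824625 = 89385135125, we get v = 89385135125/454597 = 196625.

196625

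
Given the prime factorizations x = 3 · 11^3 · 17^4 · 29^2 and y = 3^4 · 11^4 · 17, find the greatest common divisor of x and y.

67881

min exponent per shared prime: 3 · 11^3 · 17 = 67881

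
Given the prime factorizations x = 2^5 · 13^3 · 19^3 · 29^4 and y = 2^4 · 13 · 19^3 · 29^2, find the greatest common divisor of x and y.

1199831152

min exponent per shared prime: 2^4 · 13 · 19^3 · 29^2 = 1199831152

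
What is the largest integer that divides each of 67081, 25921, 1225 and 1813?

67081 = 7² · 37²; 25921 = 7² · 23²; 1225 = 5² · 7²; 1813 = 7² · 37
gcd takes min exponent of each prime: 7² = 49

49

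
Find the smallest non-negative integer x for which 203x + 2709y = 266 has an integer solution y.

28

gcd(203, 2709) = 7 (Euclid: 2709 = 13·203 + 70; 203 = 2·70 + 63; 70 = 1·63 + 7; 63 = 9·7 + 0), and 7 | 266.
Extended Euclid: 203·(-40) + 2709·(3) = 7. Scale by 38: x₀ = -1520.
General solution x = x₀ + 387t; reducing mod 387 gives x = 28 (and y = -2).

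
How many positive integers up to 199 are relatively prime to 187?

187 = 11·17. Inclusion–exclusion on these primes:
199 − ⌊199/11⌋ − ⌊199/17⌋ + ⌊199/187⌋ = 171

171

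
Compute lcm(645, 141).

30315

gcd first: 645 = 4·141 + 81; 141 = 1·81 + 60; 81 = 1·60 + 21; 60 = 2·21 + 18; 21 = 1·18 + 3; 18 = 6·3 + 0 → gcd = 3
lcm = 645·141/gcd = 90945/3 = 30315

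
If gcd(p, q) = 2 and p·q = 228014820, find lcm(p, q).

114007410

For any two positive integers, gcd × lcm equals their product. Hence lcm = 228014820 / 2 = 114007410.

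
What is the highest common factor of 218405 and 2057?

121

Euclid: 218405 = 106·2057 + 363; 2057 = 5·363 + 242; 363 = 1·242 + 121; 242 = 2·121 + 0. Last nonzero remainder: 121.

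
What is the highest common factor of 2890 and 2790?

10

Euclid: 2890 = 1·2790 + 100; 2790 = 27·100 + 90; 100 = 1·90 + 10; 90 = 9·10 + 0. Last nonzero remainder: 10.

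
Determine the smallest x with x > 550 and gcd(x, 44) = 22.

44 = 22·2. Any x with gcd(x, 44) = 22 is a multiple of 22, say 22s, with s coprime to 2.
Need s > 550/22, so s ≥ 26. First s ≥ 26 with gcd(s, 2) = 1 is s = 27. Thus x = 22·27 = 594.

594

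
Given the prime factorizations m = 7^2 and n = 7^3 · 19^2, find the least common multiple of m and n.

max exponent per prime: 7^3 · 19^2 = 123823

123823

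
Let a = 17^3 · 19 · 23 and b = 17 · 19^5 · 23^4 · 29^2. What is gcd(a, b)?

7429

min exponent per shared prime: 17 · 19 · 23 = 7429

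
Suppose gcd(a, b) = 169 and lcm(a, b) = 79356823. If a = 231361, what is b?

Using ab = gcd(a,b)·lcm(a,b) = 169·79356823 = 13411303087, we get b = 13411303087/231361 = 57967.

57967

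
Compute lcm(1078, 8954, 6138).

1078 = 2 · 7² · 11; 8954 = 2 · 11² · 37; 6138 = 2 · 3² · 11 · 31
lcm takes max exponent of each prime: 2 · 3² · 7² · 11² · 31 · 37 = 122410134

122410134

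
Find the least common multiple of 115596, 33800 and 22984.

115596 = 2² · 3² · 13² · 19; 33800 = 2³ · 5² · 13²; 22984 = 2³ · 13² · 17
lcm takes max exponent of each prime: 2³ · 3² · 5² · 13² · 17 · 19 = 98256600

98256600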